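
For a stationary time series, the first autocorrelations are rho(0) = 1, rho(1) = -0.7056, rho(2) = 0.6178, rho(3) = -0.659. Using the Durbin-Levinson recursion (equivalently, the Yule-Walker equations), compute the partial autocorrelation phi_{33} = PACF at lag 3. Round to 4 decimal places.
\phi_{33} = -0.3351

The PACF at lag k is phi_{kk}, the last component of the solution
to the Yule-Walker system G_k phi = r_k where
  (G_k)_{ij} = rho(|i - j|), (r_k)_i = rho(i), i,j = 1..k.
Equivalently, Durbin-Levinson gives phi_{kk} iteratively:
  phi_{11} = rho(1)
  phi_{kk} = [rho(k) - sum_{j=1..k-1} phi_{k-1,j} rho(k-j)]
            / [1 - sum_{j=1..k-1} phi_{k-1,j} rho(j)],
  phi_{k,j} = phi_{k-1,j} - phi_{kk} phi_{k-1,k-j},  j = 1..k-1.
Step k = 1:
  phi_11 = rho(1) = -0.7056.
Step k = 2:
  phi_22 = [rho(2) - phi_11 rho(1)] / [1 - phi_11 rho(1)] = [0.6178 - (-0.7056)(-0.7056)] / [1 - (-0.7056)(-0.7056)]
         = 0.11992864 / 0.50212864 = 0.23884.
  Update: phi_21 = phi_11 - phi_22 phi_11 = -0.7056 - (0.23884)(-0.7056) = -0.537074.
Step k = 3:
  phi_33 = [rho(3) - phi_21 rho(2) - phi_22 rho(1)] / [1 - phi_21 rho(1) - phi_22 rho(2)]
    numerator   = -0.659 - (-0.537074)(0.6178) - (0.23884)(-0.7056) = -0.15866975
    denominator = 1 - (-0.537074)(-0.7056) - (0.23884)(0.6178) = 0.47348483
  phi_33 = -0.15866975 / 0.47348483 = -0.3351.
Therefore phi_{33} = -0.3351.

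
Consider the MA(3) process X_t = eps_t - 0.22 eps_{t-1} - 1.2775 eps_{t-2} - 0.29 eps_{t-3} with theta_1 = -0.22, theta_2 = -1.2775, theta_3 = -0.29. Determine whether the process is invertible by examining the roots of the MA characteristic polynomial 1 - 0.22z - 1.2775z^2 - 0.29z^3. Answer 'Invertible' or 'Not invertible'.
\text{Not invertible}

The MA(q) characteristic polynomial is P(z) = 1 - 0.22z - 1.2775z^2 - 0.29z^3.
Invertibility requires all roots to lie outside the unit circle, i.e. |z| > 1 for every root.
Degree 3: look for a simple real root z0 first, then factor out (1 - z/z0) and solve the remaining quadratic.
Testing z0 = -4: P(-4) = 1 + (-0.22)(-4) + (-1.2775)(-4)^2 + (-0.29)(-4)^3
  = 1 + (0.88) + (-20.44) + (18.56) = 0.  So z_0 = -4 is a root, |z_0| = 4.
Divide out the factor (1 + 0.25 z) = (1 - z/z0) (since 1/z0 = -0.25):
  P(z) = (1 + 0.25 z)(1 + (-0.47) z + (-1.16) z^2)
  [check: z-coef -0.47 - (-0.25) = -0.22; z^2-coef -1.16 - (-0.25)(-0.47) = -1.2775; z^3-coef -(-0.25)(-1.16) = -0.29.]
Remaining roots from the quadratic factor 1 + (-0.47) z + (-1.16) z^2:
  Set 1 + (-0.47) z + (-1.16) z^2 = 0, i.e. a z^2 + b z + c = 0 with a = -1.16, b = -0.47, c = 1.
  Discriminant D = b^2 - 4ac = (-0.47)^2 - 4*(-1.16)*1 = 0.2209 - (-4.64) = 4.8609.
  D >= 0, so the roots are real: z = (-b +/- sqrt(D)) / (2a) = (0.47 +/- 2.204745) / (-2.32).
    z_1 = (0.47 + 2.204745) / (-2.32) = -1.1529,   |z_1| = 1.1529.
    z_2 = (0.47 - 2.204745) / (-2.32) = 0.7477,   |z_2| = 0.7477.
Moduli of all roots: 4.0000, 1.1529, 0.7477.
All moduli strictly greater than 1? No.
Verdict: Not invertible.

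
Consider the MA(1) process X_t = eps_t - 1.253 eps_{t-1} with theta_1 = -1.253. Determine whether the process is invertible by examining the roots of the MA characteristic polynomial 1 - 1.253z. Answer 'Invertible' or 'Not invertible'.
\text{Not invertible}

The MA(q) characteristic polynomial is P(z) = 1 - 1.253z.
Invertibility requires all roots to lie outside the unit circle, i.e. |z| > 1 for every root.
This is linear in z: 1 + (-1.253) z = 0  =>  z = -1/(-1.253) = 0.798085,  |z| = 0.798085.
Moduli of all roots: 0.7981.
All moduli strictly greater than 1? No.
Verdict: Not invertible.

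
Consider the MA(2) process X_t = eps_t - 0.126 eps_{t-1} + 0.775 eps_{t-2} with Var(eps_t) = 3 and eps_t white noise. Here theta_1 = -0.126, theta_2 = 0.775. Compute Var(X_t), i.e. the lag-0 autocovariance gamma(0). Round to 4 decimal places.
\gamma(0) = 4.8495

For an MA(q) process X_t = eps_t + sum_i theta_i eps_{t-i} with
Var(eps_t) = sigma^2, the variance is
  gamma(0) = sigma^2 * (1 + sum_i theta_i^2).
  sum_i theta_i^2 = (-0.126)^2 + (0.775)^2 = 0.015876 + 0.600625 = 0.616501.
  gamma(0) = 3 * (1 + 0.616501) = 3 * 1.616501 = 4.849503, which rounds to 4.8495.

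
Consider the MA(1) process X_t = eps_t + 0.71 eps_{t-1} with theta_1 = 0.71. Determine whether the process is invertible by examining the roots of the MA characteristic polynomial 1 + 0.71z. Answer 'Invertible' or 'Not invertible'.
\text{Invertible}

The MA(q) characteristic polynomial is P(z) = 1 + 0.71z.
Invertibility requires all roots to lie outside the unit circle, i.e. |z| > 1 for every root.
This is linear in z: 1 + (0.71) z = 0  =>  z = -1/(0.71) = -1.408451,  |z| = 1.408451.
Moduli of all roots: 1.4085.
All moduli strictly greater than 1? Yes.
Verdict: Invertible.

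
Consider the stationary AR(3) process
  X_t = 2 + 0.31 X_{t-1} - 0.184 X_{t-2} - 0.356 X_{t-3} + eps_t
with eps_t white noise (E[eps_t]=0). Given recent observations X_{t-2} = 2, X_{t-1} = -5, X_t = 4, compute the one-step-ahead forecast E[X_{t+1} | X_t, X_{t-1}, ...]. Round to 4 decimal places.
E[X_{t+1} \mid \mathcal F_t] = 3.4480

For an AR(p) model X_t = c + sum_i phi_i X_{t-i} + eps_t, the
one-step-ahead conditional mean is
  E[X_{t+1} | X_t, ...] = c + sum_i phi_i X_{t+1-i}.
Substitute known values:
  E[X_{t+1} | ...] = 2 + (0.31) * (4) + (-0.184) * (-5) + (-0.356) * (2)
                   = 3.4480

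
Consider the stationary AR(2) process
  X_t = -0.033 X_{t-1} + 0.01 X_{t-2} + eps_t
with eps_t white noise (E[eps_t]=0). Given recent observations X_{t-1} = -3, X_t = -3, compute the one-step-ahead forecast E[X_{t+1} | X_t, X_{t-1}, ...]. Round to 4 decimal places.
E[X_{t+1} \mid \mathcal F_t] = 0.0690

For an AR(p) model X_t = c + sum_i phi_i X_{t-i} + eps_t, the
one-step-ahead conditional mean is
  E[X_{t+1} | X_t, ...] = c + sum_i phi_i X_{t+1-i}.
Substitute known values:
  E[X_{t+1} | ...] = (-0.033) * (-3) + (0.01) * (-3)
                   = 0.0690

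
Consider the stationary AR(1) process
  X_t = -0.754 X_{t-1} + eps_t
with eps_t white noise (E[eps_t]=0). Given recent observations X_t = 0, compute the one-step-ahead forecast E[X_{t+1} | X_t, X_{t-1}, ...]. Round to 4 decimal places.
E[X_{t+1} \mid \mathcal F_t] = 0.0000

For an AR(p) model X_t = c + sum_i phi_i X_{t-i} + eps_t, the
one-step-ahead conditional mean is
  E[X_{t+1} | X_t, ...] = c + sum_i phi_i X_{t+1-i}.
Substitute known values:
  E[X_{t+1} | ...] = (-0.754) * (0)
                   = 0.0000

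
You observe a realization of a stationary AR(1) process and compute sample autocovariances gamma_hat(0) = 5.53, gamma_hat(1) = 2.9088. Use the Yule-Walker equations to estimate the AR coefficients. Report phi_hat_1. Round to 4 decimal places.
\hat\phi_{1} = 0.5260

The Yule-Walker equations for an AR(p) process read, in matrix form,
  Gamma_p phi = r_p,   with   (Gamma_p)_{ij} = gamma(|i - j|),
                       (r_p)_i = gamma(i),   i,j = 1..p.
Substitute the sample gammas (Toeplitz matrix and right-hand side of size 1):
  Gamma_p = [[5.53]]
  r_p     = [2.9088]
With p = 1 this is the single equation gamma(0) phi_1 = gamma(1):
  phi_hat_1 = gamma(1) / gamma(0) = 2.9088 / 5.53 = 0.5260.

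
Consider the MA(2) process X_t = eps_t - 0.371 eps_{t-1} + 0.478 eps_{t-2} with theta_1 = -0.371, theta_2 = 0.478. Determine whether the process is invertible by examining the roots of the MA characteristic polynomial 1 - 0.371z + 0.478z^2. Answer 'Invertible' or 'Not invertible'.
\text{Invertible}

The MA(q) characteristic polynomial is P(z) = 1 - 0.371z + 0.478z^2.
Invertibility requires all roots to lie outside the unit circle, i.e. |z| > 1 for every root.
Set 1 + (-0.371) z + (0.478) z^2 = 0, i.e. a z^2 + b z + c = 0 with a = 0.478, b = -0.371, c = 1.
Discriminant D = b^2 - 4ac = (-0.371)^2 - 4*(0.478)*1 = 0.137641 - (1.912) = -1.774359.
D < 0, so the roots are the complex-conjugate pair z = (-b +/- i sqrt(-D)) / (2a) = 0.3881 +/- 1.3934i.
For a conjugate pair |z|^2 = z * conj(z) = (product of roots) = c/a = 1/(0.478) = 2.09205, so |z| = sqrt(2.09205) = 1.4464 for both roots.
Moduli of all roots: 1.4464, 1.4464.
All moduli strictly greater than 1? Yes.
Verdict: Invertible.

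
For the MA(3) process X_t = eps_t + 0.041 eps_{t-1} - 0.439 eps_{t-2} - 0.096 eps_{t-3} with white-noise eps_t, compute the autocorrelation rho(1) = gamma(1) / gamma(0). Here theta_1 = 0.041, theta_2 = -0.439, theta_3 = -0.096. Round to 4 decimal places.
\rho(1) = 0.0541

For an MA(q) process with theta_0 = 1, the autocovariance is
  gamma(k) = sigma^2 * sum_{i=0..q-k} theta_i * theta_{i+k},
and rho(k) = gamma(k) / gamma(0). Sigma^2 cancels.
  numerator   = (1)*(0.041) + (0.041)*(-0.439) + (-0.439)*(-0.096) = 0.065145.
  denominator = (1)^2 + (0.041)^2 + (-0.439)^2 + (-0.096)^2 = 1.203618.
  rho(1) = 0.065145 / 1.203618 = 0.0541.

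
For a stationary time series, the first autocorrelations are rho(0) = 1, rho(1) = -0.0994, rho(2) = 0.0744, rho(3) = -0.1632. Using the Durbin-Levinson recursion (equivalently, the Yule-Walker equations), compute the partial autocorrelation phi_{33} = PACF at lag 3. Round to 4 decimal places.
\phi_{33} = -0.1519

The PACF at lag k is phi_{kk}, the last component of the solution
to the Yule-Walker system G_k phi = r_k where
  (G_k)_{ij} = rho(|i - j|), (r_k)_i = rho(i), i,j = 1..k.
Equivalently, Durbin-Levinson gives phi_{kk} iteratively:
  phi_{11} = rho(1)
  phi_{kk} = [rho(k) - sum_{j=1..k-1} phi_{k-1,j} rho(k-j)]
            / [1 - sum_{j=1..k-1} phi_{k-1,j} rho(j)],
  phi_{k,j} = phi_{k-1,j} - phi_{kk} phi_{k-1,k-j},  j = 1..k-1.
Step k = 1:
  phi_11 = rho(1) = -0.0994.
Step k = 2:
  phi_22 = [rho(2) - phi_11 rho(1)] / [1 - phi_11 rho(1)] = [0.0744 - (-0.0994)(-0.0994)] / [1 - (-0.0994)(-0.0994)]
         = 0.06451964 / 0.99011964 = 0.065163.
  Update: phi_21 = phi_11 - phi_22 phi_11 = -0.0994 - (0.065163)(-0.0994) = -0.092923.
Step k = 3:
  phi_33 = [rho(3) - phi_21 rho(2) - phi_22 rho(1)] / [1 - phi_21 rho(1) - phi_22 rho(2)]
    numerator   = -0.1632 - (-0.092923)(0.0744) - (0.065163)(-0.0994) = -0.1498093
    denominator = 1 - (-0.092923)(-0.0994) - (0.065163)(0.0744) = 0.98591532
  phi_33 = -0.1498093 / 0.98591532 = -0.1519.
Therefore phi_{33} = -0.1519.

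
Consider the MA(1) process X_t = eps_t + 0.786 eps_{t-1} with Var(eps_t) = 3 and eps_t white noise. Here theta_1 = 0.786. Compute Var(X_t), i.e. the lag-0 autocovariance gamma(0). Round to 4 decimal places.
\gamma(0) = 4.8534

For an MA(q) process X_t = eps_t + sum_i theta_i eps_{t-i} with
Var(eps_t) = sigma^2, the variance is
  gamma(0) = sigma^2 * (1 + sum_i theta_i^2).
  sum_i theta_i^2 = (0.786)^2 = 0.617796.
  gamma(0) = 3 * (1 + 0.617796) = 3 * 1.617796 = 4.853388, which rounds to 4.8534.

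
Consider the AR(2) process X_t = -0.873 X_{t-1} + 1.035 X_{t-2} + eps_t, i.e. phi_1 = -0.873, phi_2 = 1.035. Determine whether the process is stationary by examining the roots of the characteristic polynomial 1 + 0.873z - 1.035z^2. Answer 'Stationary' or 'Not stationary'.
\text{Not stationary}

The AR(p) characteristic polynomial is P(z) = 1 + 0.873z - 1.035z^2.
Stationarity requires all roots to lie outside the unit circle, i.e. |z| > 1 for every root.
Set 1 + (0.873) z + (-1.035) z^2 = 0, i.e. a z^2 + b z + c = 0 with a = -1.035, b = 0.873, c = 1.
Discriminant D = b^2 - 4ac = (0.873)^2 - 4*(-1.035)*1 = 0.762129 - (-4.14) = 4.902129.
D >= 0, so the roots are real: z = (-b +/- sqrt(D)) / (2a) = (-0.873 +/- 2.214075) / (-2.07).
  z_1 = (-0.873 + 2.214075) / (-2.07) = -0.6479,   |z_1| = 0.6479.
  z_2 = (-0.873 - 2.214075) / (-2.07) = 1.4913,   |z_2| = 1.4913.
Moduli of all roots: 0.6479, 1.4913.
All moduli strictly greater than 1? No.
Verdict: Not stationary.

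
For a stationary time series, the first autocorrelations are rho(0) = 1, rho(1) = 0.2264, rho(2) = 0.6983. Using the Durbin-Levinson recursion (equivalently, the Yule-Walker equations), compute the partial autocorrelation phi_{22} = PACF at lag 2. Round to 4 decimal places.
\phi_{22} = 0.6820

The PACF at lag k is phi_{kk}, the last component of the solution
to the Yule-Walker system G_k phi = r_k where
  (G_k)_{ij} = rho(|i - j|), (r_k)_i = rho(i), i,j = 1..k.
Equivalently, Durbin-Levinson gives phi_{kk} iteratively:
  phi_{11} = rho(1)
  phi_{kk} = [rho(k) - sum_{j=1..k-1} phi_{k-1,j} rho(k-j)]
            / [1 - sum_{j=1..k-1} phi_{k-1,j} rho(j)],
  phi_{k,j} = phi_{k-1,j} - phi_{kk} phi_{k-1,k-j},  j = 1..k-1.
Step k = 1:
  phi_11 = rho(1) = 0.2264.
Step k = 2:
  phi_22 = [rho(2) - phi_11 rho(1)] / [1 - phi_11 rho(1)] = [0.6983 - (0.2264)(0.2264)] / [1 - (0.2264)(0.2264)]
         = 0.64704304 / 0.94874304 = 0.682.
Therefore phi_{22} = 0.6820.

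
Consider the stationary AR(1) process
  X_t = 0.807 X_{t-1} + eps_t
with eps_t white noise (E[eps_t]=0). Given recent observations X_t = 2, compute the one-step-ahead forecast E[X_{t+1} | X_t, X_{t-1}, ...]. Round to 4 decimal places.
E[X_{t+1} \mid \mathcal F_t] = 1.6140

For an AR(p) model X_t = c + sum_i phi_i X_{t-i} + eps_t, the
one-step-ahead conditional mean is
  E[X_{t+1} | X_t, ...] = c + sum_i phi_i X_{t+1-i}.
Substitute known values:
  E[X_{t+1} | ...] = (0.807) * (2)
                   = 1.6140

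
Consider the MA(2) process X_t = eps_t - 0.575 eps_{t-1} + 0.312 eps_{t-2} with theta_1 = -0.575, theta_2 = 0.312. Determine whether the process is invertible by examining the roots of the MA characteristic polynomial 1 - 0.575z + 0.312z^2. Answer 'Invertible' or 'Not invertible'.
\text{Invertible}

The MA(q) characteristic polynomial is P(z) = 1 - 0.575z + 0.312z^2.
Invertibility requires all roots to lie outside the unit circle, i.e. |z| > 1 for every root.
Set 1 + (-0.575) z + (0.312) z^2 = 0, i.e. a z^2 + b z + c = 0 with a = 0.312, b = -0.575, c = 1.
Discriminant D = b^2 - 4ac = (-0.575)^2 - 4*(0.312)*1 = 0.330625 - (1.248) = -0.917375.
D < 0, so the roots are the complex-conjugate pair z = (-b +/- i sqrt(-D)) / (2a) = 0.9215 +/- 1.5349i.
For a conjugate pair |z|^2 = z * conj(z) = (product of roots) = c/a = 1/(0.312) = 3.205128, so |z| = sqrt(3.205128) = 1.7903 for both roots.
Moduli of all roots: 1.7903, 1.7903.
All moduli strictly greater than 1? Yes.
Verdict: Invertible.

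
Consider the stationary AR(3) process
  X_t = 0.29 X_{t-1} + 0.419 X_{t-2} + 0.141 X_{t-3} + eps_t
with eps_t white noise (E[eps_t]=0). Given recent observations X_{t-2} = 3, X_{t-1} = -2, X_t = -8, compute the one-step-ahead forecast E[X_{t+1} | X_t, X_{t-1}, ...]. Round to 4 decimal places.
E[X_{t+1} \mid \mathcal F_t] = -2.7350

For an AR(p) model X_t = c + sum_i phi_i X_{t-i} + eps_t, the
one-step-ahead conditional mean is
  E[X_{t+1} | X_t, ...] = c + sum_i phi_i X_{t+1-i}.
Substitute known values:
  E[X_{t+1} | ...] = (0.29) * (-8) + (0.419) * (-2) + (0.141) * (3)
                   = -2.7350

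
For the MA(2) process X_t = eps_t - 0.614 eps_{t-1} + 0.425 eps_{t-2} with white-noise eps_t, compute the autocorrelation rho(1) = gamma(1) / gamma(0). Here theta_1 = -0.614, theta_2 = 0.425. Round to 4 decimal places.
\rho(1) = -0.5617

For an MA(q) process with theta_0 = 1, the autocovariance is
  gamma(k) = sigma^2 * sum_{i=0..q-k} theta_i * theta_{i+k},
and rho(k) = gamma(k) / gamma(0). Sigma^2 cancels.
  numerator   = (1)*(-0.614) + (-0.614)*(0.425) = -0.87495.
  denominator = (1)^2 + (-0.614)^2 + (0.425)^2 = 1.557621.
  rho(1) = -0.87495 / 1.557621 = -0.5617.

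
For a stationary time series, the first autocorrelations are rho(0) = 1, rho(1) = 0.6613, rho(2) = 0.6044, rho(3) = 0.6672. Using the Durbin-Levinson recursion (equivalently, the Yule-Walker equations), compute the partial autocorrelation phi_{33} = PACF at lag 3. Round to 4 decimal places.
\phi_{33} = 0.3700

The PACF at lag k is phi_{kk}, the last component of the solution
to the Yule-Walker system G_k phi = r_k where
  (G_k)_{ij} = rho(|i - j|), (r_k)_i = rho(i), i,j = 1..k.
Equivalently, Durbin-Levinson gives phi_{kk} iteratively:
  phi_{11} = rho(1)
  phi_{kk} = [rho(k) - sum_{j=1..k-1} phi_{k-1,j} rho(k-j)]
            / [1 - sum_{j=1..k-1} phi_{k-1,j} rho(j)],
  phi_{k,j} = phi_{k-1,j} - phi_{kk} phi_{k-1,k-j},  j = 1..k-1.
Step k = 1:
  phi_11 = rho(1) = 0.6613.
Step k = 2:
  phi_22 = [rho(2) - phi_11 rho(1)] / [1 - phi_11 rho(1)] = [0.6044 - (0.6613)(0.6613)] / [1 - (0.6613)(0.6613)]
         = 0.16708231 / 0.56268231 = 0.296939.
  Update: phi_21 = phi_11 - phi_22 phi_11 = 0.6613 - (0.296939)(0.6613) = 0.464934.
Step k = 3:
  phi_33 = [rho(3) - phi_21 rho(2) - phi_22 rho(1)] / [1 - phi_21 rho(1) - phi_22 rho(2)]
    numerator   = 0.6672 - (0.464934)(0.6044) - (0.296939)(0.6613) = 0.18982799
    denominator = 1 - (0.464934)(0.6613) - (0.296939)(0.6044) = 0.51306906
  phi_33 = 0.18982799 / 0.51306906 = 0.37.
Therefore phi_{33} = 0.3700.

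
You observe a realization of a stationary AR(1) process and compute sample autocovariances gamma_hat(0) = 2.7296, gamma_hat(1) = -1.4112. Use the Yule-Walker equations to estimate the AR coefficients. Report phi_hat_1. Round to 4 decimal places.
\hat\phi_{1} = -0.5170

The Yule-Walker equations for an AR(p) process read, in matrix form,
  Gamma_p phi = r_p,   with   (Gamma_p)_{ij} = gamma(|i - j|),
                       (r_p)_i = gamma(i),   i,j = 1..p.
Substitute the sample gammas (Toeplitz matrix and right-hand side of size 1):
  Gamma_p = [[2.7296]]
  r_p     = [-1.4112]
With p = 1 this is the single equation gamma(0) phi_1 = gamma(1):
  phi_hat_1 = gamma(1) / gamma(0) = -1.4112 / 2.7296 = -0.5170.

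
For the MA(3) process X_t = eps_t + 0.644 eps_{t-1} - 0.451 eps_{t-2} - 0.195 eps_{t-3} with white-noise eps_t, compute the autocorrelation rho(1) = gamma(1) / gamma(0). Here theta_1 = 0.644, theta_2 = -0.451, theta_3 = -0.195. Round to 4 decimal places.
\rho(1) = 0.2666

For an MA(q) process with theta_0 = 1, the autocovariance is
  gamma(k) = sigma^2 * sum_{i=0..q-k} theta_i * theta_{i+k},
and rho(k) = gamma(k) / gamma(0). Sigma^2 cancels.
  numerator   = (1)*(0.644) + (0.644)*(-0.451) + (-0.451)*(-0.195) = 0.441501.
  denominator = (1)^2 + (0.644)^2 + (-0.451)^2 + (-0.195)^2 = 1.656162.
  rho(1) = 0.441501 / 1.656162 = 0.2666.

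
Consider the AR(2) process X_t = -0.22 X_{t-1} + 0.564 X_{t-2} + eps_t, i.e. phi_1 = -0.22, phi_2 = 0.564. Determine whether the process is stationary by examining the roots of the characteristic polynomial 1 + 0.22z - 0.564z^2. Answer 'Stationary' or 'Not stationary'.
\text{Stationary}

The AR(p) characteristic polynomial is P(z) = 1 + 0.22z - 0.564z^2.
Stationarity requires all roots to lie outside the unit circle, i.e. |z| > 1 for every root.
Set 1 + (0.22) z + (-0.564) z^2 = 0, i.e. a z^2 + b z + c = 0 with a = -0.564, b = 0.22, c = 1.
Discriminant D = b^2 - 4ac = (0.22)^2 - 4*(-0.564)*1 = 0.0484 - (-2.256) = 2.3044.
D >= 0, so the roots are real: z = (-b +/- sqrt(D)) / (2a) = (-0.22 +/- 1.518025) / (-1.128).
  z_1 = (-0.22 + 1.518025) / (-1.128) = -1.1507,   |z_1| = 1.1507.
  z_2 = (-0.22 - 1.518025) / (-1.128) = 1.5408,   |z_2| = 1.5408.
Moduli of all roots: 1.1507, 1.5408.
All moduli strictly greater than 1? Yes.
Verdict: Stationary.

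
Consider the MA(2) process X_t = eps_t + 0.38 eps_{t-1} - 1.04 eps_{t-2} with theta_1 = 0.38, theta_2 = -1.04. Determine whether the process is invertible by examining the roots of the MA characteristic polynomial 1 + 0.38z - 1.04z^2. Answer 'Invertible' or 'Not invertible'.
\text{Not invertible}

The MA(q) characteristic polynomial is P(z) = 1 + 0.38z - 1.04z^2.
Invertibility requires all roots to lie outside the unit circle, i.e. |z| > 1 for every root.
Set 1 + (0.38) z + (-1.04) z^2 = 0, i.e. a z^2 + b z + c = 0 with a = -1.04, b = 0.38, c = 1.
Discriminant D = b^2 - 4ac = (0.38)^2 - 4*(-1.04)*1 = 0.1444 - (-4.16) = 4.3044.
D >= 0, so the roots are real: z = (-b +/- sqrt(D)) / (2a) = (-0.38 +/- 2.074705) / (-2.08).
  z_1 = (-0.38 + 2.074705) / (-2.08) = -0.8148,   |z_1| = 0.8148.
  z_2 = (-0.38 - 2.074705) / (-2.08) = 1.1801,   |z_2| = 1.1801.
Moduli of all roots: 0.8148, 1.1801.
All moduli strictly greater than 1? No.
Verdict: Not invertible.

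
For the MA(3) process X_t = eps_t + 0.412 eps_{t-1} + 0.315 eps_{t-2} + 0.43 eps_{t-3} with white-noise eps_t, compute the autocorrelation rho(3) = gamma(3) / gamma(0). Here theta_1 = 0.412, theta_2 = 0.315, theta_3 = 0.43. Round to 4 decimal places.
\rho(3) = 0.2958

For an MA(q) process with theta_0 = 1, the autocovariance is
  gamma(k) = sigma^2 * sum_{i=0..q-k} theta_i * theta_{i+k},
and rho(k) = gamma(k) / gamma(0). Sigma^2 cancels.
  numerator   = (1)*(0.43) = 0.43.
  denominator = (1)^2 + (0.412)^2 + (0.315)^2 + (0.43)^2 = 1.453869.
  rho(3) = 0.43 / 1.453869 = 0.2958.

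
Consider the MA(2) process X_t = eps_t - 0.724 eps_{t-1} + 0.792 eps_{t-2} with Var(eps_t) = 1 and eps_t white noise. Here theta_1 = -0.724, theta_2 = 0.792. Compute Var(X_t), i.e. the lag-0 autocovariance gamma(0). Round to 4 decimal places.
\gamma(0) = 2.1514

For an MA(q) process X_t = eps_t + sum_i theta_i eps_{t-i} with
Var(eps_t) = sigma^2, the variance is
  gamma(0) = sigma^2 * (1 + sum_i theta_i^2).
  sum_i theta_i^2 = (-0.724)^2 + (0.792)^2 = 0.524176 + 0.627264 = 1.15144.
  gamma(0) = 1 * (1 + 1.15144) = 1 * 2.15144 = 2.15144, which rounds to 2.1514.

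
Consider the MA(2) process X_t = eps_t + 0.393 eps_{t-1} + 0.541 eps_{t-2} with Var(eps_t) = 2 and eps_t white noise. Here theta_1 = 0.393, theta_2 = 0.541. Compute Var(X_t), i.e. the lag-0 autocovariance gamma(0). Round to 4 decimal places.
\gamma(0) = 2.8943

For an MA(q) process X_t = eps_t + sum_i theta_i eps_{t-i} with
Var(eps_t) = sigma^2, the variance is
  gamma(0) = sigma^2 * (1 + sum_i theta_i^2).
  sum_i theta_i^2 = (0.393)^2 + (0.541)^2 = 0.154449 + 0.292681 = 0.44713.
  gamma(0) = 2 * (1 + 0.44713) = 2 * 1.44713 = 2.89426, which rounds to 2.8943.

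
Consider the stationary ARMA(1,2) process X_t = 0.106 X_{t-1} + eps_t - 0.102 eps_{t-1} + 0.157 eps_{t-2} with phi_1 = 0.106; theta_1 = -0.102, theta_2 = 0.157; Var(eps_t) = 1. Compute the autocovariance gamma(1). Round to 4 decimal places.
\gamma(1) = 0.0073

Multiply the model equation by X_{t-k} and take expectations. With theta_0 = psi_0 = 1 and psi_j the MA(infinity) weights, this gives
  gamma(k) - sum_i phi_i gamma(k-i) = c_k,
  c_k = sigma^2 * sum_{j=k..q} theta_j psi_{j-k}   (c_k = 0 for k > q),
using gamma(-m) = gamma(m).
psi-weights needed (psi_j = theta_j + sum_i phi_i psi_{j-i}):
  psi_1 = theta_1 + phi_1 = -0.102 + (0.106) = 0.004
  psi_2 = theta_2 + phi_1 psi_1 = 0.157 + (0.106)(0.004) = 0.157424
Right-hand sides:
  c_0 = sigma^2 (1 + theta_1 psi_1 + theta_2 psi_2) = 1 * (1 + (-0.102)(0.004) + (0.157)(0.157424)) = 1 * 1.024308 = 1.024308
  c_1 = sigma^2 (theta_1 + theta_2 psi_1) = 1 * (-0.102 + (0.157)(0.004)) = -0.101372
  c_2 = sigma^2 theta_2 = 1 * (0.157) = 0.157
Equations for k = 0 and k = 1 (AR order 1):
  gamma(0) = phi_1 gamma(1) + c_0
  gamma(1) = phi_1 gamma(0) + c_1
Substituting the second into the first: gamma(0) (1 - phi_1^2) = c_0 + phi_1 c_1, so
  gamma(0) = (c_0 + phi_1 c_1) / (1 - phi_1^2) = (1.024308 + (0.106)(-0.101372)) / (1 - (0.106)^2) = 1.013562 / 0.988764 = 1.02508.
  gamma(1) = phi_1 gamma(0) + c_1 = (0.106)(1.02508) + (-0.101372) = 0.007286.
Therefore gamma(1) = 0.0073 (to 4 decimal places).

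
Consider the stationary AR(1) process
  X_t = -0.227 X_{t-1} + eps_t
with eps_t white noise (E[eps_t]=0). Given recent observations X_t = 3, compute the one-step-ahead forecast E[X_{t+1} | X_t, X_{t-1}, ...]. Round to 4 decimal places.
E[X_{t+1} \mid \mathcal F_t] = -0.6810

For an AR(p) model X_t = c + sum_i phi_i X_{t-i} + eps_t, the
one-step-ahead conditional mean is
  E[X_{t+1} | X_t, ...] = c + sum_i phi_i X_{t+1-i}.
Substitute known values:
  E[X_{t+1} | ...] = (-0.227) * (3)
                   = -0.6810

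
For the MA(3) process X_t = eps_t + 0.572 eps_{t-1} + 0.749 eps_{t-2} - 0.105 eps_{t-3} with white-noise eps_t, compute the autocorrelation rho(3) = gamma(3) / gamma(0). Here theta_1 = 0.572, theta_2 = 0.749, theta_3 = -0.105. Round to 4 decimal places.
\rho(3) = -0.0553

For an MA(q) process with theta_0 = 1, the autocovariance is
  gamma(k) = sigma^2 * sum_{i=0..q-k} theta_i * theta_{i+k},
and rho(k) = gamma(k) / gamma(0). Sigma^2 cancels.
  numerator   = (1)*(-0.105) = -0.105.
  denominator = (1)^2 + (0.572)^2 + (0.749)^2 + (-0.105)^2 = 1.89921.
  rho(3) = -0.105 / 1.89921 = -0.0553.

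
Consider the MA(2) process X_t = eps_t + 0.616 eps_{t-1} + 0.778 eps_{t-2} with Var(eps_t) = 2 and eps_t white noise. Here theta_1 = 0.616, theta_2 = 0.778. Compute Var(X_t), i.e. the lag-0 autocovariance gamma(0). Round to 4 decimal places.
\gamma(0) = 3.9695

For an MA(q) process X_t = eps_t + sum_i theta_i eps_{t-i} with
Var(eps_t) = sigma^2, the variance is
  gamma(0) = sigma^2 * (1 + sum_i theta_i^2).
  sum_i theta_i^2 = (0.616)^2 + (0.778)^2 = 0.379456 + 0.605284 = 0.98474.
  gamma(0) = 2 * (1 + 0.98474) = 2 * 1.98474 = 3.96948, which rounds to 3.9695.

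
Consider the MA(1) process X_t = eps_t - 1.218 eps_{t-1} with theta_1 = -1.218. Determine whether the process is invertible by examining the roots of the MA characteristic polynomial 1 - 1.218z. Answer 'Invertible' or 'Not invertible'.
\text{Not invertible}

The MA(q) characteristic polynomial is P(z) = 1 - 1.218z.
Invertibility requires all roots to lie outside the unit circle, i.e. |z| > 1 for every root.
This is linear in z: 1 + (-1.218) z = 0  =>  z = -1/(-1.218) = 0.821018,  |z| = 0.821018.
Moduli of all roots: 0.8210.
All moduli strictly greater than 1? No.
Verdict: Not invertible.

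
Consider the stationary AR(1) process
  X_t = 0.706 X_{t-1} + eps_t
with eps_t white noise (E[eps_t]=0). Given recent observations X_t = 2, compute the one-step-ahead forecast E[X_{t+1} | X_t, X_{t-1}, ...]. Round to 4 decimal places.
E[X_{t+1} \mid \mathcal F_t] = 1.4120

For an AR(p) model X_t = c + sum_i phi_i X_{t-i} + eps_t, the
one-step-ahead conditional mean is
  E[X_{t+1} | X_t, ...] = c + sum_i phi_i X_{t+1-i}.
Substitute known values:
  E[X_{t+1} | ...] = (0.706) * (2)
                   = 1.4120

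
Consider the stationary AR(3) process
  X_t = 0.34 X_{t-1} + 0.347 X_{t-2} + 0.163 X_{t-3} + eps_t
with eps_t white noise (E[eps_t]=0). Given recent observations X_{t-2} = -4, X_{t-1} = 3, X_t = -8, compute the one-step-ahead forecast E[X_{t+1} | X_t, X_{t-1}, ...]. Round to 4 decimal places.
E[X_{t+1} \mid \mathcal F_t] = -2.3310

For an AR(p) model X_t = c + sum_i phi_i X_{t-i} + eps_t, the
one-step-ahead conditional mean is
  E[X_{t+1} | X_t, ...] = c + sum_i phi_i X_{t+1-i}.
Substitute known values:
  E[X_{t+1} | ...] = (0.34) * (-8) + (0.347) * (3) + (0.163) * (-4)
                   = -2.3310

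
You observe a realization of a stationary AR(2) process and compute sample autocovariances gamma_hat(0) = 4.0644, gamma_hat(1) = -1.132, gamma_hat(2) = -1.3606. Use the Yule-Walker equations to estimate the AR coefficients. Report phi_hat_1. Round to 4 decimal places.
\hat\phi_{1} = -0.4030

The Yule-Walker equations for an AR(p) process read, in matrix form,
  Gamma_p phi = r_p,   with   (Gamma_p)_{ij} = gamma(|i - j|),
                       (r_p)_i = gamma(i),   i,j = 1..p.
Substitute the sample gammas (Toeplitz matrix and right-hand side of size 2):
  Gamma_p = [[4.0644, -1.132], [-1.132, 4.0644]]
  r_p     = [-1.132, -1.3606]
Written out:
  4.0644 phi_1 - 1.132 phi_2 = -1.132
  -1.132 phi_1 + 4.0644 phi_2 = -1.3606
Solve by Cramer's rule:
  det = gamma(0)^2 - gamma(1)^2 = (4.0644)^2 - (-1.132)^2 = 16.51934736 - 1.281424 = 15.23792336
  phi_hat_1 = [gamma(1) gamma(0) - gamma(1) gamma(2)] / det = [(-1.132)(4.0644) - (-1.132)(-1.3606)] / 15.23792336 = -6.1411 / 15.23792336 = -0.403
  phi_hat_2 = [gamma(0) gamma(2) - gamma(1)^2] / det = [(4.0644)(-1.3606) - (-1.132)^2] / 15.23792336 = -6.81144664 / 15.23792336 = -0.447
So phi_hat = [-0.4030, -0.4470].
Therefore phi_hat_1 = -0.4030.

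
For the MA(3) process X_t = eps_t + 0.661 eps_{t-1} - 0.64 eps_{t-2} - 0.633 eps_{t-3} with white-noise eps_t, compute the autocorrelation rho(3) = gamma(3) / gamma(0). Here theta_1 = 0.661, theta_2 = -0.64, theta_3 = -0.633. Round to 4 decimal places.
\rho(3) = -0.2817

For an MA(q) process with theta_0 = 1, the autocovariance is
  gamma(k) = sigma^2 * sum_{i=0..q-k} theta_i * theta_{i+k},
and rho(k) = gamma(k) / gamma(0). Sigma^2 cancels.
  numerator   = (1)*(-0.633) = -0.633.
  denominator = (1)^2 + (0.661)^2 + (-0.64)^2 + (-0.633)^2 = 2.24721.
  rho(3) = -0.633 / 2.24721 = -0.2817.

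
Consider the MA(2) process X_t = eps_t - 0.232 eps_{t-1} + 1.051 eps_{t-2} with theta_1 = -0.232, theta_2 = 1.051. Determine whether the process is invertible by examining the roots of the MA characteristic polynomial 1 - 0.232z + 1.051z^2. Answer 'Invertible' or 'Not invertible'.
\text{Not invertible}

The MA(q) characteristic polynomial is P(z) = 1 - 0.232z + 1.051z^2.
Invertibility requires all roots to lie outside the unit circle, i.e. |z| > 1 for every root.
Set 1 + (-0.232) z + (1.051) z^2 = 0, i.e. a z^2 + b z + c = 0 with a = 1.051, b = -0.232, c = 1.
Discriminant D = b^2 - 4ac = (-0.232)^2 - 4*(1.051)*1 = 0.053824 - (4.204) = -4.150176.
D < 0, so the roots are the complex-conjugate pair z = (-b +/- i sqrt(-D)) / (2a) = 0.1104 +/- 0.9692i.
For a conjugate pair |z|^2 = z * conj(z) = (product of roots) = c/a = 1/(1.051) = 0.951475, so |z| = sqrt(0.951475) = 0.9754 for both roots.
Moduli of all roots: 0.9754, 0.9754.
All moduli strictly greater than 1? No.
Verdict: Not invertible.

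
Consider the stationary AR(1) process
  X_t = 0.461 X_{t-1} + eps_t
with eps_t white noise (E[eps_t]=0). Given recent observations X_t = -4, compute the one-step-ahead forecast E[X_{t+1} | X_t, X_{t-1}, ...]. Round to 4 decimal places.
E[X_{t+1} \mid \mathcal F_t] = -1.8440

For an AR(p) model X_t = c + sum_i phi_i X_{t-i} + eps_t, the
one-step-ahead conditional mean is
  E[X_{t+1} | X_t, ...] = c + sum_i phi_i X_{t+1-i}.
Substitute known values:
  E[X_{t+1} | ...] = (0.461) * (-4)
                   = -1.8440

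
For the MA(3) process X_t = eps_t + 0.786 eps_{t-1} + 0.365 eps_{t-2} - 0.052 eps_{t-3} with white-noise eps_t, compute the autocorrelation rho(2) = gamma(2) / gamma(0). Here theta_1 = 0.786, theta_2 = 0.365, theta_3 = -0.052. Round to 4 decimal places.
\rho(2) = 0.1848

For an MA(q) process with theta_0 = 1, the autocovariance is
  gamma(k) = sigma^2 * sum_{i=0..q-k} theta_i * theta_{i+k},
and rho(k) = gamma(k) / gamma(0). Sigma^2 cancels.
  numerator   = (1)*(0.365) + (0.786)*(-0.052) = 0.324128.
  denominator = (1)^2 + (0.786)^2 + (0.365)^2 + (-0.052)^2 = 1.753725.
  rho(2) = 0.324128 / 1.753725 = 0.1848.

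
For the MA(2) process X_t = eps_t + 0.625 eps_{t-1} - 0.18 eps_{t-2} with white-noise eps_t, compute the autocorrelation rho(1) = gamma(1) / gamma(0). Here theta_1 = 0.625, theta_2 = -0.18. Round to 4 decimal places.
\rho(1) = 0.3601

For an MA(q) process with theta_0 = 1, the autocovariance is
  gamma(k) = sigma^2 * sum_{i=0..q-k} theta_i * theta_{i+k},
and rho(k) = gamma(k) / gamma(0). Sigma^2 cancels.
  numerator   = (1)*(0.625) + (0.625)*(-0.18) = 0.5125.
  denominator = (1)^2 + (0.625)^2 + (-0.18)^2 = 1.423025.
  rho(1) = 0.5125 / 1.423025 = 0.3601.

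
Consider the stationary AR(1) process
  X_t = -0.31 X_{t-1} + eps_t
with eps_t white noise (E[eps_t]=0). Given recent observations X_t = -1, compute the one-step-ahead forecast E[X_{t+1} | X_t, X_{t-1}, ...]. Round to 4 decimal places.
E[X_{t+1} \mid \mathcal F_t] = 0.3100

For an AR(p) model X_t = c + sum_i phi_i X_{t-i} + eps_t, the
one-step-ahead conditional mean is
  E[X_{t+1} | X_t, ...] = c + sum_i phi_i X_{t+1-i}.
Substitute known values:
  E[X_{t+1} | ...] = (-0.31) * (-1)
                   = 0.3100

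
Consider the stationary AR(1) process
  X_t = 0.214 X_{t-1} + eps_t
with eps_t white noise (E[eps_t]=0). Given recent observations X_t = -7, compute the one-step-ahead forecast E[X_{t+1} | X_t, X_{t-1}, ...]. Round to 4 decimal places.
E[X_{t+1} \mid \mathcal F_t] = -1.4980

For an AR(p) model X_t = c + sum_i phi_i X_{t-i} + eps_t, the
one-step-ahead conditional mean is
  E[X_{t+1} | X_t, ...] = c + sum_i phi_i X_{t+1-i}.
Substitute known values:
  E[X_{t+1} | ...] = (0.214) * (-7)
                   = -1.4980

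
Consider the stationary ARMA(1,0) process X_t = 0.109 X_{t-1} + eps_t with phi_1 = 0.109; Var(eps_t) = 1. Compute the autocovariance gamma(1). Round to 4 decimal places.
\gamma(1) = 0.1103

Multiply the model equation by X_{t-k} and take expectations. With theta_0 = psi_0 = 1 and psi_j the MA(infinity) weights, this gives
  gamma(k) - sum_i phi_i gamma(k-i) = c_k,
  c_k = sigma^2 * sum_{j=k..q} theta_j psi_{j-k}   (c_k = 0 for k > q),
using gamma(-m) = gamma(m).
Pure AR (q = 0): c_0 = sigma^2 = 1, c_k = 0 for k >= 1.
Equations for k = 0 and k = 1 (AR order 1):
  gamma(0) = phi_1 gamma(1) + c_0
  gamma(1) = phi_1 gamma(0) + c_1
Substituting the second into the first: gamma(0) (1 - phi_1^2) = c_0 + phi_1 c_1, so
  gamma(0) = c_0 / (1 - phi_1^2) = 1 / (1 - (0.109)^2) = 1 / 0.988119 = 1.012024.
  gamma(1) = phi_1 gamma(0) = (0.109)(1.012024) = 0.110311.
Therefore gamma(1) = 0.1103 (to 4 decimal places).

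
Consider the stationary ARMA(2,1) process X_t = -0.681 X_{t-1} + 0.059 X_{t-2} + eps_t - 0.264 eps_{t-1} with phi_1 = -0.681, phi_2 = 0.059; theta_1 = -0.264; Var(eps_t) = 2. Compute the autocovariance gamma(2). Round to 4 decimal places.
\gamma(2) = 3.7583

Multiply the model equation by X_{t-k} and take expectations. With theta_0 = psi_0 = 1 and psi_j the MA(infinity) weights, this gives
  gamma(k) - sum_i phi_i gamma(k-i) = c_k,
  c_k = sigma^2 * sum_{j=k..q} theta_j psi_{j-k}   (c_k = 0 for k > q),
using gamma(-m) = gamma(m).
psi-weights needed (psi_j = theta_j + sum_i phi_i psi_{j-i}):
  psi_1 = theta_1 + phi_1 = -0.264 + (-0.681) = -0.945
Right-hand sides:
  c_0 = sigma^2 (1 + theta_1 psi_1) = 2 * (1 + (-0.264)(-0.945)) = 2 * 1.24948 = 2.49896
  c_1 = sigma^2 theta_1 = 2 * (-0.264) = -0.528
  c_2 = 0
Equations for k = 0, 1, 2 (AR order 2, c_2 = 0):
  (E0) gamma(0) = phi_1 gamma(1) + phi_2 gamma(2) + c_0
  (E1) gamma(1) = phi_1 gamma(0) + phi_2 gamma(1) + c_1
  (E2) gamma(2) = phi_1 gamma(1) + phi_2 gamma(0)
From (E1): gamma(1) = A gamma(0) + B with
  A = phi_1 / (1 - phi_2) = -0.681 / 0.941 = -0.723698,   B = c_1 / (1 - phi_2) = -0.528 / 0.941 = -0.561105.
Insert (E2) into (E0): gamma(0) (1 - phi_2^2) = phi_1 (1 + phi_2) gamma(1) + c_0.
  phi_1 (1 + phi_2) = (-0.681)(1.059) = -0.721179,   1 - phi_2^2 = 0.996519.
Replace gamma(1) by A gamma(0) + B and collect gamma(0):
  gamma(0) [0.996519 - (-0.721179)(-0.723698)] = (-0.721179)(-0.561105) + 2.49896
  gamma(0) * 0.474603 = 2.903617
  gamma(0) = 2.903617 / 0.474603 = 6.117991.
  gamma(1) = A gamma(0) + B = (-0.723698)(6.117991) + (-0.561105) = -4.988684.
  gamma(2) = phi_1 gamma(1) + phi_2 gamma(0) = (-0.681)(-4.988684) + (0.059)(6.117991) = 3.758255.
Therefore gamma(2) = 3.7583 (to 4 decimal places).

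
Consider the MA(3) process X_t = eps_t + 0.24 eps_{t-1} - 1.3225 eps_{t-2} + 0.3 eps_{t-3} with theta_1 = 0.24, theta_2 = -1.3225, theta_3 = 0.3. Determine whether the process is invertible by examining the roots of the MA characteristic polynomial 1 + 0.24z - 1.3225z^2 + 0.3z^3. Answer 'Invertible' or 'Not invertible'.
\text{Not invertible}

The MA(q) characteristic polynomial is P(z) = 1 + 0.24z - 1.3225z^2 + 0.3z^3.
Invertibility requires all roots to lie outside the unit circle, i.e. |z| > 1 for every root.
Degree 3: look for a simple real root z0 first, then factor out (1 - z/z0) and solve the remaining quadratic.
Testing z0 = 4: P(4) = 1 + (0.24)(4) + (-1.3225)(4)^2 + (0.3)(4)^3
  = 1 + (0.96) + (-21.16) + (19.2) = 0.  So z_0 = 4 is a root, |z_0| = 4.
Divide out the factor (1 - 0.25 z) = (1 - z/z0) (since 1/z0 = 0.25):
  P(z) = (1 - 0.25 z)(1 + (0.49) z + (-1.2) z^2)
  [check: z-coef 0.49 - (0.25) = 0.24; z^2-coef -1.2 - (0.25)(0.49) = -1.3225; z^3-coef -(0.25)(-1.2) = 0.3.]
Remaining roots from the quadratic factor 1 + (0.49) z + (-1.2) z^2:
  Set 1 + (0.49) z + (-1.2) z^2 = 0, i.e. a z^2 + b z + c = 0 with a = -1.2, b = 0.49, c = 1.
  Discriminant D = b^2 - 4ac = (0.49)^2 - 4*(-1.2)*1 = 0.2401 - (-4.8) = 5.0401.
  D >= 0, so the roots are real: z = (-b +/- sqrt(D)) / (2a) = (-0.49 +/- 2.245017) / (-2.4).
    z_1 = (-0.49 + 2.245017) / (-2.4) = -0.7313,   |z_1| = 0.7313.
    z_2 = (-0.49 - 2.245017) / (-2.4) = 1.1396,   |z_2| = 1.1396.
Moduli of all roots: 4.0000, 0.7313, 1.1396.
All moduli strictly greater than 1? No.
Verdict: Not invertible.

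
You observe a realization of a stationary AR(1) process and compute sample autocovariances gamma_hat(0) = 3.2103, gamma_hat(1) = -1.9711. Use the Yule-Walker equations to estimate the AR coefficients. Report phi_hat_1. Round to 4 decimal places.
\hat\phi_{1} = -0.6140

The Yule-Walker equations for an AR(p) process read, in matrix form,
  Gamma_p phi = r_p,   with   (Gamma_p)_{ij} = gamma(|i - j|),
                       (r_p)_i = gamma(i),   i,j = 1..p.
Substitute the sample gammas (Toeplitz matrix and right-hand side of size 1):
  Gamma_p = [[3.2103]]
  r_p     = [-1.9711]
With p = 1 this is the single equation gamma(0) phi_1 = gamma(1):
  phi_hat_1 = gamma(1) / gamma(0) = -1.9711 / 3.2103 = -0.6140.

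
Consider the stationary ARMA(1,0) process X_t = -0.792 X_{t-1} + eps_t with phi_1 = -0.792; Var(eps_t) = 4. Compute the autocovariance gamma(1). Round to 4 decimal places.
\gamma(1) = -8.4993

Multiply the model equation by X_{t-k} and take expectations. With theta_0 = psi_0 = 1 and psi_j the MA(infinity) weights, this gives
  gamma(k) - sum_i phi_i gamma(k-i) = c_k,
  c_k = sigma^2 * sum_{j=k..q} theta_j psi_{j-k}   (c_k = 0 for k > q),
using gamma(-m) = gamma(m).
Pure AR (q = 0): c_0 = sigma^2 = 4, c_k = 0 for k >= 1.
Equations for k = 0 and k = 1 (AR order 1):
  gamma(0) = phi_1 gamma(1) + c_0
  gamma(1) = phi_1 gamma(0) + c_1
Substituting the second into the first: gamma(0) (1 - phi_1^2) = c_0 + phi_1 c_1, so
  gamma(0) = c_0 / (1 - phi_1^2) = 4 / (1 - (-0.792)^2) = 4 / 0.372736 = 10.731456.
  gamma(1) = phi_1 gamma(0) = (-0.792)(10.731456) = -8.499313.
Therefore gamma(1) = -8.4993 (to 4 decimal places).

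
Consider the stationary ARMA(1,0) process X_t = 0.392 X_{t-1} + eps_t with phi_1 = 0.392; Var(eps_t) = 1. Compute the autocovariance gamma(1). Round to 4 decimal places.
\gamma(1) = 0.4632

Multiply the model equation by X_{t-k} and take expectations. With theta_0 = psi_0 = 1 and psi_j the MA(infinity) weights, this gives
  gamma(k) - sum_i phi_i gamma(k-i) = c_k,
  c_k = sigma^2 * sum_{j=k..q} theta_j psi_{j-k}   (c_k = 0 for k > q),
using gamma(-m) = gamma(m).
Pure AR (q = 0): c_0 = sigma^2 = 1, c_k = 0 for k >= 1.
Equations for k = 0 and k = 1 (AR order 1):
  gamma(0) = phi_1 gamma(1) + c_0
  gamma(1) = phi_1 gamma(0) + c_1
Substituting the second into the first: gamma(0) (1 - phi_1^2) = c_0 + phi_1 c_1, so
  gamma(0) = c_0 / (1 - phi_1^2) = 1 / (1 - (0.392)^2) = 1 / 0.846336 = 1.181564.
  gamma(1) = phi_1 gamma(0) = (0.392)(1.181564) = 0.463173.
Therefore gamma(1) = 0.4632 (to 4 decimal places).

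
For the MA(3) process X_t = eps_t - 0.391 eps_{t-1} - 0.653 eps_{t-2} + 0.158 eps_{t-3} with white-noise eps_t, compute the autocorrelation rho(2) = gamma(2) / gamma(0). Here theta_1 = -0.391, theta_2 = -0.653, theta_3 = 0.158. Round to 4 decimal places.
\rho(2) = -0.4456

For an MA(q) process with theta_0 = 1, the autocovariance is
  gamma(k) = sigma^2 * sum_{i=0..q-k} theta_i * theta_{i+k},
and rho(k) = gamma(k) / gamma(0). Sigma^2 cancels.
  numerator   = (1)*(-0.653) + (-0.391)*(0.158) = -0.714778.
  denominator = (1)^2 + (-0.391)^2 + (-0.653)^2 + (0.158)^2 = 1.604254.
  rho(2) = -0.714778 / 1.604254 = -0.4456.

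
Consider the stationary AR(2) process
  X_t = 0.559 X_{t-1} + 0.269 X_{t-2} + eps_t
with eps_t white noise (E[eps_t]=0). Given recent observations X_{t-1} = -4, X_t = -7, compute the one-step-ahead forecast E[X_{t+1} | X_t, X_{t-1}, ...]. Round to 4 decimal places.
E[X_{t+1} \mid \mathcal F_t] = -4.9890

For an AR(p) model X_t = c + sum_i phi_i X_{t-i} + eps_t, the
one-step-ahead conditional mean is
  E[X_{t+1} | X_t, ...] = c + sum_i phi_i X_{t+1-i}.
Substitute known values:
  E[X_{t+1} | ...] = (0.559) * (-7) + (0.269) * (-4)
                   = -4.9890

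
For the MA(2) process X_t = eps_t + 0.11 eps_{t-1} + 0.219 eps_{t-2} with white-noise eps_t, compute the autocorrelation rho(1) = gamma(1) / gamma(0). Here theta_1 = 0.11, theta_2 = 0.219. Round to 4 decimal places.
\rho(1) = 0.1265

For an MA(q) process with theta_0 = 1, the autocovariance is
  gamma(k) = sigma^2 * sum_{i=0..q-k} theta_i * theta_{i+k},
and rho(k) = gamma(k) / gamma(0). Sigma^2 cancels.
  numerator   = (1)*(0.11) + (0.11)*(0.219) = 0.13409.
  denominator = (1)^2 + (0.11)^2 + (0.219)^2 = 1.060061.
  rho(1) = 0.13409 / 1.060061 = 0.1265.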